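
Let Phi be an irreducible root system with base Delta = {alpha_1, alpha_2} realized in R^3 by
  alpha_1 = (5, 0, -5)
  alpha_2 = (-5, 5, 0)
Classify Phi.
Compute the Cartan integers a_ij = 2(alpha_i, alpha_j)/(alpha_j, alpha_j); the resulting 2x2 Cartan matrix is
[[2, -1], [-1, 2]].
All simple roots have the same length, so the diagram is simply laced. The associated Dynkin diagram is a chain of 2 nodes with single edges (A_2), so the type is A_2 (the algebra sl(3)).

type A_2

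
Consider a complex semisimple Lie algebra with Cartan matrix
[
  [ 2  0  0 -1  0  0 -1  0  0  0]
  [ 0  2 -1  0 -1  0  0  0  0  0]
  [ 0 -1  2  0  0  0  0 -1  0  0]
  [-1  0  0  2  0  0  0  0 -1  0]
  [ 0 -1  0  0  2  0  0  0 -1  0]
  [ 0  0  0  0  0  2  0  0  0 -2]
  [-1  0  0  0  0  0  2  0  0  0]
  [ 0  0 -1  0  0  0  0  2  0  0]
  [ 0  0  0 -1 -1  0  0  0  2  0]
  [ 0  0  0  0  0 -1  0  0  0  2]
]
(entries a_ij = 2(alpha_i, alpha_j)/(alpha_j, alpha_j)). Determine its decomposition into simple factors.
The diagram associated to this matrix has two connected components: the simple roots {alpha_1, alpha_2, alpha_3, alpha_4, alpha_5, alpha_7, alpha_8, alpha_9} form a chain of 8 nodes with single edges (A_8), and {alpha_6, alpha_10} form a chain of 2 nodes with a double edge at one end; the terminal node there is the unique short simple root (B_2). A semisimple Lie algebra decomposes uniquely as the direct sum of simple ideals, one per connected component of its Dynkin diagram, so g ≅ A_8 ⊕ B_2 (dimension 80 + 10 = 90).

type A_8 ⊕ type B_2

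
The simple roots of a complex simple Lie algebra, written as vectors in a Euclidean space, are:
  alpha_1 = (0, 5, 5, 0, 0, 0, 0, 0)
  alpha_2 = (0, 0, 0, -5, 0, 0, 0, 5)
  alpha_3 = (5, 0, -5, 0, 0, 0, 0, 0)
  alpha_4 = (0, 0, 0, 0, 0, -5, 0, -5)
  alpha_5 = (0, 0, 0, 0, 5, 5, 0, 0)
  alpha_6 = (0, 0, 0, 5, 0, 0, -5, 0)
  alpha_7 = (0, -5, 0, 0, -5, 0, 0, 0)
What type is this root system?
Compute the Cartan integers a_ij = 2(alpha_i, alpha_j)/(alpha_j, alpha_j); the resulting 7x7 Cartan matrix is
[[2, 0, -1, 0, 0, 0, -1], [0, 2, 0, -1, 0, -1, 0], [-1, 0, 2, 0, 0, 0, 0], [0, -1, 0, 2, -1, 0, 0], [0, 0, 0, -1, 2, 0, -1], [0, -1, 0, 0, 0, 2, 0], [-1, 0, 0, 0, -1, 0, 2]].
All simple roots have the same length, so the diagram is simply laced. The associated Dynkin diagram is a chain of 7 nodes with single edges (A_7), so the type is A_7 (the algebra sl(8)).

A7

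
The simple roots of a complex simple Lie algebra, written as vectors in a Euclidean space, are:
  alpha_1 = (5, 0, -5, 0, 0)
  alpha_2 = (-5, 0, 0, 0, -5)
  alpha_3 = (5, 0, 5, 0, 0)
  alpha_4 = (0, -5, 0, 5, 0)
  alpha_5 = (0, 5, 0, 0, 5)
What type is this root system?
Compute the Cartan integers a_ij = 2(alpha_i, alpha_j)/(alpha_j, alpha_j); the resulting 5x5 Cartan matrix is
[[2, -1, 0, 0, 0], [-1, 2, -1, 0, -1], [0, -1, 2, 0, 0], [0, 0, 0, 2, -1], [0, -1, 0, -1, 2]].
All simple roots have the same length, so the diagram is simply laced. The associated Dynkin diagram is a chain of 3 nodes with a fork of two nodes at one end (D_5), so the type is D_5 (the algebra so(10)).

D_5 (so(10))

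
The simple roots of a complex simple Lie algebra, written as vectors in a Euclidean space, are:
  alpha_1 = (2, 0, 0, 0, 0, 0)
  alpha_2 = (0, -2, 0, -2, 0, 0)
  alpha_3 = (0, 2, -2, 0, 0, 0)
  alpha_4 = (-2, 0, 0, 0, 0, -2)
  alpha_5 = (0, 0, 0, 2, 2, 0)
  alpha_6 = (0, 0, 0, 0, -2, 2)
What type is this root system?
Compute the Cartan integers a_ij = 2(alpha_i, alpha_j)/(alpha_j, alpha_j); the resulting 6x6 Cartan matrix is
[[2, 0, 0, -1, 0, 0], [0, 2, -1, 0, -1, 0], [0, -1, 2, 0, 0, 0], [-2, 0, 0, 2, 0, -1], [0, -1, 0, 0, 2, -1], [0, 0, 0, -1, -1, 2]].
The roots have two lengths (squared-length ratio 2:1); the short ones are alpha_{1}. The associated Dynkin diagram is a chain of 6 nodes with a double edge at one end; the terminal node there is the unique short simple root (B_6), so the type is B_6 (the algebra so(13)).

B_6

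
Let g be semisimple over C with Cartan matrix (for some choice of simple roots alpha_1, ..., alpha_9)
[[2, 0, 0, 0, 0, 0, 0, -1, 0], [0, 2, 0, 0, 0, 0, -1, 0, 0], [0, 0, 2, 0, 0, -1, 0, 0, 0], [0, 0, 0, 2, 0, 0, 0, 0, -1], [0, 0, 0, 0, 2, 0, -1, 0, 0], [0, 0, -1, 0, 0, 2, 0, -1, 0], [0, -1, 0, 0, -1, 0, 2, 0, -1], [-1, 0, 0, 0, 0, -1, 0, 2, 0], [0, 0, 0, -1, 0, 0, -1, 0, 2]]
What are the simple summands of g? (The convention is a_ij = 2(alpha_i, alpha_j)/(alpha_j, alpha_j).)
The diagram associated to this matrix has two connected components: the simple roots {alpha_1, alpha_3, alpha_6, alpha_8} form a chain of 4 nodes with single edges (A_4), and {alpha_2, alpha_4, alpha_5, alpha_7, alpha_9} form a chain of 3 nodes with a fork of two nodes at one end (D_5). A semisimple Lie algebra decomposes uniquely as the direct sum of simple ideals, one per connected component of its Dynkin diagram, so g ≅ A_4 ⊕ D_5 (dimension 24 + 45 = 69).

type A_4 ⊕ type D_5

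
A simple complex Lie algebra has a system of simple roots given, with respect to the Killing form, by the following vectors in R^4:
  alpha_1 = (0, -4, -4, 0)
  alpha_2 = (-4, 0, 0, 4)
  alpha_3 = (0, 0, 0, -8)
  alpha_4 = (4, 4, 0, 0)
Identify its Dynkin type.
Compute the Cartan integers a_ij = 2(alpha_i, alpha_j)/(alpha_j, alpha_j); the resulting 4x4 Cartan matrix is
[[2, 0, 0, -1], [0, 2, -1, -1], [0, -2, 2, 0], [-1, -1, 0, 2]].
The roots have two lengths (squared-length ratio 2:1); the short ones are alpha_{1,2,4}. The associated Dynkin diagram is a chain of 4 nodes with a double edge at one end; the terminal node there is the unique long simple root (C_4), so the type is C_4 (the algebra sp(8)).

C_4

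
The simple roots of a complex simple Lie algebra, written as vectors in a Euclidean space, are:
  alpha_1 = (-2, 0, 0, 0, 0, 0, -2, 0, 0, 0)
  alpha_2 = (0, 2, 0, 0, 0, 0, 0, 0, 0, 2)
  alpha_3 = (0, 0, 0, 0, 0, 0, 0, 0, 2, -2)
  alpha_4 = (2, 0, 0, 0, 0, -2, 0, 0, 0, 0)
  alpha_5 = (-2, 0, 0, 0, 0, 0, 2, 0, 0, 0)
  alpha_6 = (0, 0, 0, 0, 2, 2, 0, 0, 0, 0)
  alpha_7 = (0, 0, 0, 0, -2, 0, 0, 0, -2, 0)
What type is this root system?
Compute the Cartan integers a_ij = 2(alpha_i, alpha_j)/(alpha_j, alpha_j); the resulting 7x7 Cartan matrix is
[[2, 0, 0, -1, 0, 0, 0], [0, 2, -1, 0, 0, 0, 0], [0, -1, 2, 0, 0, 0, -1], [-1, 0, 0, 2, -1, -1, 0], [0, 0, 0, -1, 2, 0, 0], [0, 0, 0, -1, 0, 2, -1], [0, 0, -1, 0, 0, -1, 2]].
All simple roots have the same length, so the diagram is simply laced. The associated Dynkin diagram is a chain of 5 nodes with a fork of two nodes at one end (D_7), so the type is D_7 (the algebra so(14)).

D_7 (so(14))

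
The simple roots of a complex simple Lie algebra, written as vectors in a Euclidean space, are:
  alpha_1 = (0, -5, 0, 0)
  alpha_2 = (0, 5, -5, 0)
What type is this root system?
Compute the Cartan integers a_ij = 2(alpha_i, alpha_j)/(alpha_j, alpha_j); the resulting 2x2 Cartan matrix is
[[2, -1], [-2, 2]].
The roots have two lengths (squared-length ratio 2:1); the short ones are alpha_{1}. The associated Dynkin diagram is a chain of 2 nodes with a double edge at one end; the terminal node there is the unique short simple root (B_2), so the type is B_2 (the algebra so(5)).

B2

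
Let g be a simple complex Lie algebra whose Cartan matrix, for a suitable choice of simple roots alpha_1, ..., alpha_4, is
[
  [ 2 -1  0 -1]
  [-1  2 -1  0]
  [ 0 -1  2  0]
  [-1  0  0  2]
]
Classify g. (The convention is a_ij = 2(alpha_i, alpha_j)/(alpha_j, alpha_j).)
The matrix has rank 4 with 2's on the diagonal. Reading the off-diagonal entries as Dynkin edges (a single edge where a_ij = a_ji = -1; a double or triple edge where a_ij * a_ji = 2 or 3), the diagram is a chain of 4 nodes with single edges (A_4). One simple-root ordering that puts it in standard form is (alpha_3, alpha_2, alpha_1, alpha_4). So the algebra is type A_4, i.e. sl(5).

type A_4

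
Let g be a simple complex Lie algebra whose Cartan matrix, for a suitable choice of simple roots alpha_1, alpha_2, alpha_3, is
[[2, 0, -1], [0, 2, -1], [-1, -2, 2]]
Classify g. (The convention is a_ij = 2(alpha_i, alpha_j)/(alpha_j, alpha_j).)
type B_3

The matrix has rank 3 with 2's on the diagonal. Reading the off-diagonal entries as Dynkin edges (a single edge where a_ij = a_ji = -1; a double or triple edge where a_ij * a_ji = 2 or 3), the diagram is a chain of 3 nodes with a double edge at one end; the terminal node there is the unique short simple root (B_3). One simple-root ordering that puts it in standard form is (alpha_1, alpha_3, alpha_2). So the algebra is type B_3, i.e. so(7).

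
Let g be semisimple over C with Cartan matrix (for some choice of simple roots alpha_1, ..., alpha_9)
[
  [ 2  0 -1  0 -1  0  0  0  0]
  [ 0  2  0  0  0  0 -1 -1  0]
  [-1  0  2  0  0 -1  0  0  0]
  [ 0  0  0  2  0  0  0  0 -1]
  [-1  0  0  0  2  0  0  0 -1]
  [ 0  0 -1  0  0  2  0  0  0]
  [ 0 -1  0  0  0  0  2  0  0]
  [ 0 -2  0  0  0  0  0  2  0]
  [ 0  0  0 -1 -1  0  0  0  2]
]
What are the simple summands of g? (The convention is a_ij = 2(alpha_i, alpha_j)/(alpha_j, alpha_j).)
The diagram associated to this matrix has two connected components: the simple roots {alpha_1, alpha_3, alpha_4, alpha_5, alpha_6, alpha_9} form a chain of 6 nodes with single edges (A_6), and {alpha_2, alpha_7, alpha_8} form a chain of 3 nodes with a double edge at one end; the terminal node there is the unique long simple root (C_3). A semisimple Lie algebra decomposes uniquely as the direct sum of simple ideals, one per connected component of its Dynkin diagram, so g ≅ A_6 ⊕ C_3 (dimension 48 + 21 = 69).

A6 ⊕ C3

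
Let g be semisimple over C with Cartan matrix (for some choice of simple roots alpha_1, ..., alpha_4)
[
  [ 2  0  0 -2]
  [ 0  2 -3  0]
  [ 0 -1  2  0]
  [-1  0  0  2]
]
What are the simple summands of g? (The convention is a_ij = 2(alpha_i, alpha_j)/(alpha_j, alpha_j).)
The diagram associated to this matrix has two connected components: the simple roots {alpha_1, alpha_4} form a chain of 2 nodes with a double edge at one end; the terminal node there is the unique short simple root (B_2), and {alpha_2, alpha_3} form two nodes joined by a triple edge (G_2). A semisimple Lie algebra decomposes uniquely as the direct sum of simple ideals, one per connected component of its Dynkin diagram, so g ≅ B_2 ⊕ G_2 (dimension 10 + 14 = 24).

B_2 ⊕ G_2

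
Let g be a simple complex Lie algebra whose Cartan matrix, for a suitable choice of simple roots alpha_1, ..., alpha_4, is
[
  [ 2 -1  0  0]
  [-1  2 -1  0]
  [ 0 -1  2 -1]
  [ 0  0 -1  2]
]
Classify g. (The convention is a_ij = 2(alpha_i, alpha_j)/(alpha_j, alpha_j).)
The matrix has rank 4 with 2's on the diagonal. Reading the off-diagonal entries as Dynkin edges (a single edge where a_ij = a_ji = -1; a double or triple edge where a_ij * a_ji = 2 or 3), the diagram is a chain of 4 nodes with single edges (A_4). One simple-root ordering that puts it in standard form is (alpha_4, alpha_3, alpha_2, alpha_1). So the algebra is type A_4, i.e. sl(5).

A4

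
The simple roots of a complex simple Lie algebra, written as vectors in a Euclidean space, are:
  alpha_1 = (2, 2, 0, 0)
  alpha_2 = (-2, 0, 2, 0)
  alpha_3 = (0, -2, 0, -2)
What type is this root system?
Compute the Cartan integers a_ij = 2(alpha_i, alpha_j)/(alpha_j, alpha_j); the resulting 3x3 Cartan matrix is
[[2, -1, -1], [-1, 2, 0], [-1, 0, 2]].
All simple roots have the same length, so the diagram is simply laced. The associated Dynkin diagram is a chain of 3 nodes with single edges (A_3), so the type is A_3 (the algebra sl(4)).

A3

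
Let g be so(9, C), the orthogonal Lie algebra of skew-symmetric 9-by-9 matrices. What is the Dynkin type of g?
B_4

This is so(9) with 9 odd, which has dimension 9(9-1)/2 = 36 and rank (9-1)/2 = 4. In the classification of classical Lie algebras, the orthogonal algebra so(2n+1) in an odd number of variables has type B_n; here n = 4, so the Dynkin diagram is a chain of 4 nodes with a double edge at one end; the terminal node there is the unique short simple root (B_4). Hence the type is B_4.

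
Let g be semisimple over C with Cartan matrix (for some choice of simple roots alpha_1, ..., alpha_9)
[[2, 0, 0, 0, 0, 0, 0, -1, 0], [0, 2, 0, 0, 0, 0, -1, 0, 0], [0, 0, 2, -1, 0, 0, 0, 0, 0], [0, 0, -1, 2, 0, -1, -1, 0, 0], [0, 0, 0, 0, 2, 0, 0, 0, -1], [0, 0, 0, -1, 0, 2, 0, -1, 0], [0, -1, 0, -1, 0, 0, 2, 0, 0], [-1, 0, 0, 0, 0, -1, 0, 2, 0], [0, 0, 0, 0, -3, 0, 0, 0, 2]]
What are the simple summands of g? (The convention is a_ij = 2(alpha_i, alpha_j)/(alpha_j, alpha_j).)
The diagram associated to this matrix has two connected components: the simple roots {alpha_1, alpha_2, alpha_3, alpha_4, alpha_6, alpha_7, alpha_8} form a chain of 6 nodes with one extra node attached to the third node from one end (E_7), and {alpha_5, alpha_9} form two nodes joined by a triple edge (G_2). A semisimple Lie algebra decomposes uniquely as the direct sum of simple ideals, one per connected component of its Dynkin diagram, so g ≅ E_7 ⊕ G_2 (dimension 133 + 14 = 147).

type E_7 + type G_2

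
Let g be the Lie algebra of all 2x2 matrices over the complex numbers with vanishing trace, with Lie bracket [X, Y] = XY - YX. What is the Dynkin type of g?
A_1

This is sl(2), which has dimension 2^2 - 1 = 3 and rank 2 - 1 = 1 (a Cartan subalgebra is the diagonal traceless matrices). In the classification of classical Lie algebras, the special linear algebra sl(n+1) has type A_n; here n = 1, so the Dynkin diagram is a chain of 1 nodes with single edges (A_1). Hence the type is A_1.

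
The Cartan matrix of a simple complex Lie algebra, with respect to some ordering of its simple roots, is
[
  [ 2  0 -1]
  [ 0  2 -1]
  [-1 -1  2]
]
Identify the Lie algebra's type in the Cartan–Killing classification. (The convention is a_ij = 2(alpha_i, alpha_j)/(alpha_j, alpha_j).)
A3

The matrix has rank 3 with 2's on the diagonal. Reading the off-diagonal entries as Dynkin edges (a single edge where a_ij = a_ji = -1; a double or triple edge where a_ij * a_ji = 2 or 3), the diagram is a chain of 3 nodes with single edges (A_3). One simple-root ordering that puts it in standard form is (alpha_2, alpha_3, alpha_1). So the algebra is type A_3, i.e. sl(4).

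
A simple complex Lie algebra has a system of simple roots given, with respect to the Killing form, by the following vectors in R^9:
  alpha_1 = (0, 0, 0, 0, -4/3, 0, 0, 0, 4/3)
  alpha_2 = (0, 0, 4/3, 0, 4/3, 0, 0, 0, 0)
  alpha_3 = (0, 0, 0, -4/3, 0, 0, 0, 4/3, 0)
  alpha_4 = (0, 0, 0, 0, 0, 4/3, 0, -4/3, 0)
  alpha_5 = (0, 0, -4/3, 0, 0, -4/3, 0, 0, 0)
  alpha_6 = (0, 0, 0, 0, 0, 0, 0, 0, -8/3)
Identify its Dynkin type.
C6

Compute the Cartan integers a_ij = 2(alpha_i, alpha_j)/(alpha_j, alpha_j); the resulting 6x6 Cartan matrix is
[[2, -1, 0, 0, 0, -1], [-1, 2, 0, 0, -1, 0], [0, 0, 2, -1, 0, 0], [0, 0, -1, 2, -1, 0], [0, -1, 0, -1, 2, 0], [-2, 0, 0, 0, 0, 2]].
The roots have two lengths (squared-length ratio 2:1); the short ones are alpha_{1,2,3,4,5}. The associated Dynkin diagram is a chain of 6 nodes with a double edge at one end; the terminal node there is the unique long simple root (C_6), so the type is C_6 (the algebra sp(12)).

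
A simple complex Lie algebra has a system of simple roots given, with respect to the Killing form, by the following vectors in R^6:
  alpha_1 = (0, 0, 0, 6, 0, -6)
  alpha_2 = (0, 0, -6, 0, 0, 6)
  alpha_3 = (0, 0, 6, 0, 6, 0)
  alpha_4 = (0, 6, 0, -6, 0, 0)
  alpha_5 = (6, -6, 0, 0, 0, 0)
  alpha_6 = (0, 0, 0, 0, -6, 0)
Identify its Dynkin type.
type B_6

Compute the Cartan integers a_ij = 2(alpha_i, alpha_j)/(alpha_j, alpha_j); the resulting 6x6 Cartan matrix is
[[2, -1, 0, -1, 0, 0], [-1, 2, -1, 0, 0, 0], [0, -1, 2, 0, 0, -2], [-1, 0, 0, 2, -1, 0], [0, 0, 0, -1, 2, 0], [0, 0, -1, 0, 0, 2]].
The roots have two lengths (squared-length ratio 2:1); the short ones are alpha_{6}. The associated Dynkin diagram is a chain of 6 nodes with a double edge at one end; the terminal node there is the unique short simple root (B_6), so the type is B_6 (the algebra so(13)).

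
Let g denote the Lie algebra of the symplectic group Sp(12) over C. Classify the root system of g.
This is sp(12), which has dimension 12(12+1)/2 = 78 and rank 12/2 = 6. In the classification of classical Lie algebras, the symplectic algebra sp(2n) has type C_n; here n = 6, so the Dynkin diagram is a chain of 6 nodes with a double edge at one end; the terminal node there is the unique long simple root (C_6). Hence the type is C_6.

C_6 (sp(12))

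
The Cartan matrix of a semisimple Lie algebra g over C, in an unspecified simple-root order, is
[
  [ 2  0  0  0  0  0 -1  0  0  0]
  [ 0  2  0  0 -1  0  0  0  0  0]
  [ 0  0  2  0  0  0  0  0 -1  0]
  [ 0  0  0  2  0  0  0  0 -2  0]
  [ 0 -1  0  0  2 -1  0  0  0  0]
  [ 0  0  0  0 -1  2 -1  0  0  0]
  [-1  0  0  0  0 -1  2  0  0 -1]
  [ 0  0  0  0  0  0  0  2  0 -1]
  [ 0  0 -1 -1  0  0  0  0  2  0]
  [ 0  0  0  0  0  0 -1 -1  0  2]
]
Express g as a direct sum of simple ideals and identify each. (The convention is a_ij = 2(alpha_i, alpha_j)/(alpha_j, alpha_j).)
C3 + E7

The diagram associated to this matrix has two connected components: the simple roots {alpha_3, alpha_4, alpha_9} form a chain of 3 nodes with a double edge at one end; the terminal node there is the unique long simple root (C_3), and {alpha_1, alpha_2, alpha_5, alpha_6, alpha_7, alpha_8, alpha_10} form a chain of 6 nodes with one extra node attached to the third node from one end (E_7). A semisimple Lie algebra decomposes uniquely as the direct sum of simple ideals, one per connected component of its Dynkin diagram, so g ≅ C_3 ⊕ E_7 (dimension 21 + 133 = 154).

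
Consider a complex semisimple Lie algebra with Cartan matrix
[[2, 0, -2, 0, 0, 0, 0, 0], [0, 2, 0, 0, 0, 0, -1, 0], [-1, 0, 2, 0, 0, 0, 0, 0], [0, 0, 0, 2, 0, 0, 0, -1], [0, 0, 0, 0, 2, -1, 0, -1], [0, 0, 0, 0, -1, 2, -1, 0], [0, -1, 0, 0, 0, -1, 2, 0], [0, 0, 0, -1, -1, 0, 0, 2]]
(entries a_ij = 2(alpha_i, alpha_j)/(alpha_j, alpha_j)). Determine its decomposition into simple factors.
The diagram associated to this matrix has two connected components: the simple roots {alpha_2, alpha_4, alpha_5, alpha_6, alpha_7, alpha_8} form a chain of 6 nodes with single edges (A_6), and {alpha_1, alpha_3} form a chain of 2 nodes with a double edge at one end; the terminal node there is the unique short simple root (B_2). A semisimple Lie algebra decomposes uniquely as the direct sum of simple ideals, one per connected component of its Dynkin diagram, so g ≅ A_6 ⊕ B_2 (dimension 48 + 10 = 58).

A_6 (sl(7)) + B_2 (so(5))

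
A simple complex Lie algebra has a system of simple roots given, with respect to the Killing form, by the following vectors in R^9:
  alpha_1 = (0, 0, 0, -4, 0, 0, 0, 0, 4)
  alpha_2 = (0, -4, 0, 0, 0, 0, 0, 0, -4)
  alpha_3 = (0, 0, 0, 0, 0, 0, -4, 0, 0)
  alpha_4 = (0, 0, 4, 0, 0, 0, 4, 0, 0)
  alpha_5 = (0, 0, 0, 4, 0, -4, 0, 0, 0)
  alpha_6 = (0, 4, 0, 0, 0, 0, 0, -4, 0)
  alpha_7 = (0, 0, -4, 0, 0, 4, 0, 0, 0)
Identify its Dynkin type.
Compute the Cartan integers a_ij = 2(alpha_i, alpha_j)/(alpha_j, alpha_j); the resulting 7x7 Cartan matrix is
[[2, -1, 0, 0, -1, 0, 0], [-1, 2, 0, 0, 0, -1, 0], [0, 0, 2, -1, 0, 0, 0], [0, 0, -2, 2, 0, 0, -1], [-1, 0, 0, 0, 2, 0, -1], [0, -1, 0, 0, 0, 2, 0], [0, 0, 0, -1, -1, 0, 2]].
The roots have two lengths (squared-length ratio 2:1); the short ones are alpha_{3}. The associated Dynkin diagram is a chain of 7 nodes with a double edge at one end; the terminal node there is the unique short simple root (B_7), so the type is B_7 (the algebra so(15)).

B_7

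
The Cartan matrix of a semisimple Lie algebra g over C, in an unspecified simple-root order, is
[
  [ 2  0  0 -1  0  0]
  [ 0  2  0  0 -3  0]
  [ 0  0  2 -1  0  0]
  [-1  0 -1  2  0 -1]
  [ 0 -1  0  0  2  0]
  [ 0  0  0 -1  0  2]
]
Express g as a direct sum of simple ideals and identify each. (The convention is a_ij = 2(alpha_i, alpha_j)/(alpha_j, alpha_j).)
D_4 (so(8)) + G_2

The diagram associated to this matrix has two connected components: the simple roots {alpha_1, alpha_3, alpha_4, alpha_6} form a chain of 2 nodes with a fork of two nodes at one end (D_4), and {alpha_2, alpha_5} form two nodes joined by a triple edge (G_2). A semisimple Lie algebra decomposes uniquely as the direct sum of simple ideals, one per connected component of its Dynkin diagram, so g ≅ D_4 ⊕ G_2 (dimension 28 + 14 = 42).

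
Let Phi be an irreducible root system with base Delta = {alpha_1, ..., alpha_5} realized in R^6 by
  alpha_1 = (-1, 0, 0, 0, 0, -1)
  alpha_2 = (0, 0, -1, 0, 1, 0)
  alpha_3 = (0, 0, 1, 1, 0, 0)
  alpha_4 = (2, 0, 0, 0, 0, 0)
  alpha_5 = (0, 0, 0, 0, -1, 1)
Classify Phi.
C_5 (sp(10))

Compute the Cartan integers a_ij = 2(alpha_i, alpha_j)/(alpha_j, alpha_j); the resulting 5x5 Cartan matrix is
[[2, 0, 0, -1, -1], [0, 2, -1, 0, -1], [0, -1, 2, 0, 0], [-2, 0, 0, 2, 0], [-1, -1, 0, 0, 2]].
The roots have two lengths (squared-length ratio 2:1); the short ones are alpha_{1,2,3,5}. The associated Dynkin diagram is a chain of 5 nodes with a double edge at one end; the terminal node there is the unique long simple root (C_5), so the type is C_5 (the algebra sp(10)).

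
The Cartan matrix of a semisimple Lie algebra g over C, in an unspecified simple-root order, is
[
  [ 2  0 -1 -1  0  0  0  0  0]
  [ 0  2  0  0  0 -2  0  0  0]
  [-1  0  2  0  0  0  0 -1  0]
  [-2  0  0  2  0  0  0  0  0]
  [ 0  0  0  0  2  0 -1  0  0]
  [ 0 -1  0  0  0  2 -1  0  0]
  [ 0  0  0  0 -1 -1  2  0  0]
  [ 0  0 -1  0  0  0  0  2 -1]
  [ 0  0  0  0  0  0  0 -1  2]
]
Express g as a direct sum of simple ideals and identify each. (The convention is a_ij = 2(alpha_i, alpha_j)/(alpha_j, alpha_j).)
The diagram associated to this matrix has two connected components: the simple roots {alpha_2, alpha_5, alpha_6, alpha_7} form a chain of 4 nodes with a double edge at one end; the terminal node there is the unique long simple root (C_4), and {alpha_1, alpha_3, alpha_4, alpha_8, alpha_9} form a chain of 5 nodes with a double edge at one end; the terminal node there is the unique long simple root (C_5). A semisimple Lie algebra decomposes uniquely as the direct sum of simple ideals, one per connected component of its Dynkin diagram, so g ≅ C_4 ⊕ C_5 (dimension 36 + 55 = 91).

C_4 + C_5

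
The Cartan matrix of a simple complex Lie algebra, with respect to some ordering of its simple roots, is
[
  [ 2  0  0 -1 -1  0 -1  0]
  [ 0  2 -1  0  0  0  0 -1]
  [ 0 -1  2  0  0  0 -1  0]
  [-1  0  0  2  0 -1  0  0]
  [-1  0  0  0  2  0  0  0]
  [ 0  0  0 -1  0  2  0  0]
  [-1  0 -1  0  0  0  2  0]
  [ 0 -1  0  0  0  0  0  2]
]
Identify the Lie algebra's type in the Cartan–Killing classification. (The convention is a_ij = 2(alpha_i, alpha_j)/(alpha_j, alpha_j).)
E8

The matrix has rank 8 with 2's on the diagonal. Reading the off-diagonal entries as Dynkin edges (a single edge where a_ij = a_ji = -1; a double or triple edge where a_ij * a_ji = 2 or 3), the diagram is a chain of 7 nodes with one extra node attached to the third node from one end (E_8). One simple-root ordering that puts it in standard form is (alpha_6, alpha_5, alpha_4, alpha_1, alpha_7, alpha_3, alpha_2, alpha_8). So the algebra is type E_8.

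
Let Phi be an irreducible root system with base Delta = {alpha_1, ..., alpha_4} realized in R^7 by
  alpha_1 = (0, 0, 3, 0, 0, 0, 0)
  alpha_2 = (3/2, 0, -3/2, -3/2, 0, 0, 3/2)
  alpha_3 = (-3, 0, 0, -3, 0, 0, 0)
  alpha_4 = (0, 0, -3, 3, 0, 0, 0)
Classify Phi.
Compute the Cartan integers a_ij = 2(alpha_i, alpha_j)/(alpha_j, alpha_j); the resulting 4x4 Cartan matrix is
[[2, -1, 0, -1], [-1, 2, 0, 0], [0, 0, 2, -1], [-2, 0, -1, 2]].
The roots have two lengths (squared-length ratio 2:1); the short ones are alpha_{1,2}. The associated Dynkin diagram is a chain of 4 nodes with a double edge between the middle two (F_4), so the type is F_4.

type F_4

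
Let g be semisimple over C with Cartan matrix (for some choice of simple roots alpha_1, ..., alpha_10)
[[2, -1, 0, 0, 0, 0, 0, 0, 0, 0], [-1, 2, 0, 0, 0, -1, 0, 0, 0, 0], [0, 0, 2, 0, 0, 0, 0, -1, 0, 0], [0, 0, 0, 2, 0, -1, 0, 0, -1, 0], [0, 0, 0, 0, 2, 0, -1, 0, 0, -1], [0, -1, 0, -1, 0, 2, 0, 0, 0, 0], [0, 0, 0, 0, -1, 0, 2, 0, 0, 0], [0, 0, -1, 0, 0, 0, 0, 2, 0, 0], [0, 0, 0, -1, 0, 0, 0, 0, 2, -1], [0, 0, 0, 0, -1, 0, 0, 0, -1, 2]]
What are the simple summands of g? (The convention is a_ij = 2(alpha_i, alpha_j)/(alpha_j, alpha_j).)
The diagram associated to this matrix has two connected components: the simple roots {alpha_3, alpha_8} form a chain of 2 nodes with single edges (A_2), and {alpha_1, alpha_2, alpha_4, alpha_5, alpha_6, alpha_7, alpha_9, alpha_10} form a chain of 8 nodes with single edges (A_8). A semisimple Lie algebra decomposes uniquely as the direct sum of simple ideals, one per connected component of its Dynkin diagram, so g ≅ A_2 ⊕ A_8 (dimension 8 + 80 = 88).

A_2 (sl(3)) ⊕ A_8 (sl(9))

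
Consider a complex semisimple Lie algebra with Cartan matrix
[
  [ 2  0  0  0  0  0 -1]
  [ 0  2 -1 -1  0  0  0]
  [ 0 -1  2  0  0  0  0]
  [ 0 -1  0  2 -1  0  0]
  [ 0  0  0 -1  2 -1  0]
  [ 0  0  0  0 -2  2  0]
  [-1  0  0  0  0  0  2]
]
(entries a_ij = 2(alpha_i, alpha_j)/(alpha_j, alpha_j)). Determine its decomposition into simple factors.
A2 ⊕ C5

The diagram associated to this matrix has two connected components: the simple roots {alpha_1, alpha_7} form a chain of 2 nodes with single edges (A_2), and {alpha_2, alpha_3, alpha_4, alpha_5, alpha_6} form a chain of 5 nodes with a double edge at one end; the terminal node there is the unique long simple root (C_5). A semisimple Lie algebra decomposes uniquely as the direct sum of simple ideals, one per connected component of its Dynkin diagram, so g ≅ A_2 ⊕ C_5 (dimension 8 + 55 = 63).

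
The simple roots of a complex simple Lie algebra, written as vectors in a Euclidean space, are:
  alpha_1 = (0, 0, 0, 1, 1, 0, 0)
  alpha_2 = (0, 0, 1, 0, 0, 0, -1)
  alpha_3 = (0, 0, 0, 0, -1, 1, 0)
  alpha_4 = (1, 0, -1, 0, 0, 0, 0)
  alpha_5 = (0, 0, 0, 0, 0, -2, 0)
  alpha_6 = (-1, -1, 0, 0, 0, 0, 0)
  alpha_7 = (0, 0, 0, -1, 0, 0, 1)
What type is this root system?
Compute the Cartan integers a_ij = 2(alpha_i, alpha_j)/(alpha_j, alpha_j); the resulting 7x7 Cartan matrix is
[[2, 0, -1, 0, 0, 0, -1], [0, 2, 0, -1, 0, 0, -1], [-1, 0, 2, 0, -1, 0, 0], [0, -1, 0, 2, 0, -1, 0], [0, 0, -2, 0, 2, 0, 0], [0, 0, 0, -1, 0, 2, 0], [-1, -1, 0, 0, 0, 0, 2]].
The roots have two lengths (squared-length ratio 2:1); the short ones are alpha_{1,2,3,4,6,7}. The associated Dynkin diagram is a chain of 7 nodes with a double edge at one end; the terminal node there is the unique long simple root (C_7), so the type is C_7 (the algebra sp(14)).

C_7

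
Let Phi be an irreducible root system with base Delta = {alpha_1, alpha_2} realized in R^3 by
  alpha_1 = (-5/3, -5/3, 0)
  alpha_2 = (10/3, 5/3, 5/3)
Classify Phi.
Compute the Cartan integers a_ij = 2(alpha_i, alpha_j)/(alpha_j, alpha_j); the resulting 2x2 Cartan matrix is
[[2, -1], [-3, 2]].
The roots have two lengths (squared-length ratio 3:1); the short ones are alpha_{1}. The associated Dynkin diagram is two nodes joined by a triple edge (G_2), so the type is G_2.

G2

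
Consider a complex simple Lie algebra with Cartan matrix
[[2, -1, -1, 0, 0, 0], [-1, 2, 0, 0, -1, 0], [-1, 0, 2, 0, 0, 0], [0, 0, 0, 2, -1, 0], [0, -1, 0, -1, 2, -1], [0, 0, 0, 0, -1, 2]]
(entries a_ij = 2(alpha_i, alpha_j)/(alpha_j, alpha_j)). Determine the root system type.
The matrix has rank 6 with 2's on the diagonal. Reading the off-diagonal entries as Dynkin edges (a single edge where a_ij = a_ji = -1; a double or triple edge where a_ij * a_ji = 2 or 3), the diagram is a chain of 4 nodes with a fork of two nodes at one end (D_6). One simple-root ordering that puts it in standard form is (alpha_3, alpha_1, alpha_2, alpha_5, alpha_6, alpha_4). So the algebra is type D_6, i.e. so(12).

D_6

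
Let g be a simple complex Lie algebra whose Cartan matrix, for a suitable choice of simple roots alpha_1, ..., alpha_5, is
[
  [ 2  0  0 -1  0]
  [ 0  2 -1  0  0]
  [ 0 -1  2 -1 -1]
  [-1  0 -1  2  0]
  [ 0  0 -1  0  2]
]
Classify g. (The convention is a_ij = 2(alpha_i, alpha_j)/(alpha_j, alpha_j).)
The matrix has rank 5 with 2's on the diagonal. Reading the off-diagonal entries as Dynkin edges (a single edge where a_ij = a_ji = -1; a double or triple edge where a_ij * a_ji = 2 or 3), the diagram is a chain of 3 nodes with a fork of two nodes at one end (D_5). One simple-root ordering that puts it in standard form is (alpha_1, alpha_4, alpha_3, alpha_5, alpha_2). So the algebra is type D_5, i.e. so(10).

D5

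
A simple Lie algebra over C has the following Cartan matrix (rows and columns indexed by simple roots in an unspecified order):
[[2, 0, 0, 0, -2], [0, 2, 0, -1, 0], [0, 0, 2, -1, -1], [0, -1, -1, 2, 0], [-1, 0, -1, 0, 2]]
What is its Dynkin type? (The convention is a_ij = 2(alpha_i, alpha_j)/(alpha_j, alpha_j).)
The matrix has rank 5 with 2's on the diagonal. Reading the off-diagonal entries as Dynkin edges (a single edge where a_ij = a_ji = -1; a double or triple edge where a_ij * a_ji = 2 or 3), the diagram is a chain of 5 nodes with a double edge at one end; the terminal node there is the unique long simple root (C_5). One simple-root ordering that puts it in standard form is (alpha_2, alpha_4, alpha_3, alpha_5, alpha_1). So the algebra is type C_5, i.e. sp(10).

C_5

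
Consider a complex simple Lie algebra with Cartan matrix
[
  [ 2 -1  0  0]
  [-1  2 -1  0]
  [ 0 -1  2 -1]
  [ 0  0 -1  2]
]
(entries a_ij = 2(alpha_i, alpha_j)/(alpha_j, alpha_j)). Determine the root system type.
type A_4

The matrix has rank 4 with 2's on the diagonal. Reading the off-diagonal entries as Dynkin edges (a single edge where a_ij = a_ji = -1; a double or triple edge where a_ij * a_ji = 2 or 3), the diagram is a chain of 4 nodes with single edges (A_4). One simple-root ordering that puts it in standard form is (alpha_1, alpha_2, alpha_3, alpha_4). So the algebra is type A_4, i.e. sl(5).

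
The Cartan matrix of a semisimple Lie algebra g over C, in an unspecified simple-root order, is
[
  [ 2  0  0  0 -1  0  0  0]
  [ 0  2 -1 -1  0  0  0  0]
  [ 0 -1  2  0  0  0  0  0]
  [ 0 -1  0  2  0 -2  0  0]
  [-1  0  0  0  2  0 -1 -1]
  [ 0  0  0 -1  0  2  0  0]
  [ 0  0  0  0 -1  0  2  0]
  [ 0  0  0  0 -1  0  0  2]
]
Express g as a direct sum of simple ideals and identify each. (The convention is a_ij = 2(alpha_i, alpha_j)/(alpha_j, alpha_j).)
B4 + D4

The diagram associated to this matrix has two connected components: the simple roots {alpha_2, alpha_3, alpha_4, alpha_6} form a chain of 4 nodes with a double edge at one end; the terminal node there is the unique short simple root (B_4), and {alpha_1, alpha_5, alpha_7, alpha_8} form a chain of 2 nodes with a fork of two nodes at one end (D_4). A semisimple Lie algebra decomposes uniquely as the direct sum of simple ideals, one per connected component of its Dynkin diagram, so g ≅ B_4 ⊕ D_4 (dimension 36 + 28 = 64).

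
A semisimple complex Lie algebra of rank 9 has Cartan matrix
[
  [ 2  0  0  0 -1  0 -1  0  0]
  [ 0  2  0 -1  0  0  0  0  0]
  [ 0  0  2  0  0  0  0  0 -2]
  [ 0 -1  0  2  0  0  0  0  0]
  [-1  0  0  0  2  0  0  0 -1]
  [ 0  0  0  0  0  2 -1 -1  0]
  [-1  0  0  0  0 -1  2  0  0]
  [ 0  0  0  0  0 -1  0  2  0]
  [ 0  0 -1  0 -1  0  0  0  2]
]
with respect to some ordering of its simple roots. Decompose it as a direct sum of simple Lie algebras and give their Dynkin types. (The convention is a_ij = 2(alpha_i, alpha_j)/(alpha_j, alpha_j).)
The diagram associated to this matrix has two connected components: the simple roots {alpha_2, alpha_4} form a chain of 2 nodes with single edges (A_2), and {alpha_1, alpha_3, alpha_5, alpha_6, alpha_7, alpha_8, alpha_9} form a chain of 7 nodes with a double edge at one end; the terminal node there is the unique long simple root (C_7). A semisimple Lie algebra decomposes uniquely as the direct sum of simple ideals, one per connected component of its Dynkin diagram, so g ≅ A_2 ⊕ C_7 (dimension 8 + 105 = 113).

A2 ⊕ C7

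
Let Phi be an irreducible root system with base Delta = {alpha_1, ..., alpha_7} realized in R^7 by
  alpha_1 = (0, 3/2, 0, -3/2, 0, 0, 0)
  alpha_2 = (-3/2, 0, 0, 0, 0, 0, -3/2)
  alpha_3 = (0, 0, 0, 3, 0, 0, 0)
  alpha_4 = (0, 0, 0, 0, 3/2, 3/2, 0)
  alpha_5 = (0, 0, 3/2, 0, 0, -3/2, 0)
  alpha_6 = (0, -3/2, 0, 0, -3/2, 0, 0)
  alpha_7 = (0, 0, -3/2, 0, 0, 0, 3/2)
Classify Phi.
Compute the Cartan integers a_ij = 2(alpha_i, alpha_j)/(alpha_j, alpha_j); the resulting 7x7 Cartan matrix is
[[2, 0, -1, 0, 0, -1, 0], [0, 2, 0, 0, 0, 0, -1], [-2, 0, 2, 0, 0, 0, 0], [0, 0, 0, 2, -1, -1, 0], [0, 0, 0, -1, 2, 0, -1], [-1, 0, 0, -1, 0, 2, 0], [0, -1, 0, 0, -1, 0, 2]].
The roots have two lengths (squared-length ratio 2:1); the short ones are alpha_{1,2,4,5,6,7}. The associated Dynkin diagram is a chain of 7 nodes with a double edge at one end; the terminal node there is the unique long simple root (C_7), so the type is C_7 (the algebra sp(14)).

type C_7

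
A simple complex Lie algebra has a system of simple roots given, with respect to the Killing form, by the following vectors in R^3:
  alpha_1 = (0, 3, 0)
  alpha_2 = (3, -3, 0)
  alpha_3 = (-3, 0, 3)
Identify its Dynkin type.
Compute the Cartan integers a_ij = 2(alpha_i, alpha_j)/(alpha_j, alpha_j); the resulting 3x3 Cartan matrix is
[[2, -1, 0], [-2, 2, -1], [0, -1, 2]].
The roots have two lengths (squared-length ratio 2:1); the short ones are alpha_{1}. The associated Dynkin diagram is a chain of 3 nodes with a double edge at one end; the terminal node there is the unique short simple root (B_3), so the type is B_3 (the algebra so(7)).

B3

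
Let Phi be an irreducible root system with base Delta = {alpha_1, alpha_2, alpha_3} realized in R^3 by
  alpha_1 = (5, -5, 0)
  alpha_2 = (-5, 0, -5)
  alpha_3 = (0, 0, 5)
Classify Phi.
B_3 (so(7))

Compute the Cartan integers a_ij = 2(alpha_i, alpha_j)/(alpha_j, alpha_j); the resulting 3x3 Cartan matrix is
[[2, -1, 0], [-1, 2, -2], [0, -1, 2]].
The roots have two lengths (squared-length ratio 2:1); the short ones are alpha_{3}. The associated Dynkin diagram is a chain of 3 nodes with a double edge at one end; the terminal node there is the unique short simple root (B_3), so the type is B_3 (the algebra so(7)).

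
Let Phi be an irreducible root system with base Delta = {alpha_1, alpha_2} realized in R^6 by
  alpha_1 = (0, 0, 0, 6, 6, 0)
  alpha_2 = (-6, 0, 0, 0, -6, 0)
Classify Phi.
A_2 (sl(3))

Compute the Cartan integers a_ij = 2(alpha_i, alpha_j)/(alpha_j, alpha_j); the resulting 2x2 Cartan matrix is
[[2, -1], [-1, 2]].
All simple roots have the same length, so the diagram is simply laced. The associated Dynkin diagram is a chain of 2 nodes with single edges (A_2), so the type is A_2 (the algebra sl(3)).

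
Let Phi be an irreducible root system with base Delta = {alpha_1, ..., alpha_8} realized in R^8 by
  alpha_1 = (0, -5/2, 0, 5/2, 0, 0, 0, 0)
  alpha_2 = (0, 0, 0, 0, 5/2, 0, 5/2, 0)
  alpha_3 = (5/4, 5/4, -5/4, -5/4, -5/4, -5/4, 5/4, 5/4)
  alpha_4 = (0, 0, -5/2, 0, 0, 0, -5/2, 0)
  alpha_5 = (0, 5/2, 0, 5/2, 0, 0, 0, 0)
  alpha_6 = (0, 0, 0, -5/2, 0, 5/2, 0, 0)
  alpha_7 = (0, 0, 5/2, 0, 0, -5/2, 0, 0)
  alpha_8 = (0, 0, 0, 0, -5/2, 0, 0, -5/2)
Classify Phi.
E_8

Compute the Cartan integers a_ij = 2(alpha_i, alpha_j)/(alpha_j, alpha_j); the resulting 8x8 Cartan matrix is
[[2, 0, -1, 0, 0, -1, 0, 0], [0, 2, 0, -1, 0, 0, 0, -1], [-1, 0, 2, 0, 0, 0, 0, 0], [0, -1, 0, 2, 0, 0, -1, 0], [0, 0, 0, 0, 2, -1, 0, 0], [-1, 0, 0, 0, -1, 2, -1, 0], [0, 0, 0, -1, 0, -1, 2, 0], [0, -1, 0, 0, 0, 0, 0, 2]].
All simple roots have the same length, so the diagram is simply laced. The associated Dynkin diagram is a chain of 7 nodes with one extra node attached to the third node from one end (E_8), so the type is E_8.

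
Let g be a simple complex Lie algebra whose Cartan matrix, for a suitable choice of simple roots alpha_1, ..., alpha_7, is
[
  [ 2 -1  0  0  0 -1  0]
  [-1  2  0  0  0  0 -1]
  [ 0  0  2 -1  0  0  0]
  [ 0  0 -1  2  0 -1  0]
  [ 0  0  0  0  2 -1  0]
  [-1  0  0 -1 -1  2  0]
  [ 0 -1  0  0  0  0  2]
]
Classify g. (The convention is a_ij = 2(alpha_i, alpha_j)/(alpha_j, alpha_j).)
type E_7

The matrix has rank 7 with 2's on the diagonal. Reading the off-diagonal entries as Dynkin edges (a single edge where a_ij = a_ji = -1; a double or triple edge where a_ij * a_ji = 2 or 3), the diagram is a chain of 6 nodes with one extra node attached to the third node from one end (E_7). One simple-root ordering that puts it in standard form is (alpha_3, alpha_5, alpha_4, alpha_6, alpha_1, alpha_2, alpha_7). So the algebra is type E_7.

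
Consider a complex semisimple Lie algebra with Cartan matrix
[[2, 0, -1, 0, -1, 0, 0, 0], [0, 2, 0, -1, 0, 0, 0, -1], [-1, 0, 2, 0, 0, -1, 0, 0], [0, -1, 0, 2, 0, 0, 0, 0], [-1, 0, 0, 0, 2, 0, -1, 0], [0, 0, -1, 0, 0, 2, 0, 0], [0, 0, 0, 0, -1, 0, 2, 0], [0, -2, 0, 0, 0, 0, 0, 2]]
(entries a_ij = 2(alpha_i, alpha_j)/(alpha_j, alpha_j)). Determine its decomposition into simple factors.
The diagram associated to this matrix has two connected components: the simple roots {alpha_1, alpha_3, alpha_5, alpha_6, alpha_7} form a chain of 5 nodes with single edges (A_5), and {alpha_2, alpha_4, alpha_8} form a chain of 3 nodes with a double edge at one end; the terminal node there is the unique long simple root (C_3). A semisimple Lie algebra decomposes uniquely as the direct sum of simple ideals, one per connected component of its Dynkin diagram, so g ≅ A_5 ⊕ C_3 (dimension 35 + 21 = 56).

A_5 (sl(6)) ⊕ C_3 (sp(6))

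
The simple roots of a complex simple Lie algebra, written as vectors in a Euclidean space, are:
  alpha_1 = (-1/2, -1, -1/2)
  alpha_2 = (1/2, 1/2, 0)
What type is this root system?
Compute the Cartan integers a_ij = 2(alpha_i, alpha_j)/(alpha_j, alpha_j); the resulting 2x2 Cartan matrix is
[[2, -3], [-1, 2]].
The roots have two lengths (squared-length ratio 3:1); the short ones are alpha_{2}. The associated Dynkin diagram is two nodes joined by a triple edge (G_2), so the type is G_2.

G_2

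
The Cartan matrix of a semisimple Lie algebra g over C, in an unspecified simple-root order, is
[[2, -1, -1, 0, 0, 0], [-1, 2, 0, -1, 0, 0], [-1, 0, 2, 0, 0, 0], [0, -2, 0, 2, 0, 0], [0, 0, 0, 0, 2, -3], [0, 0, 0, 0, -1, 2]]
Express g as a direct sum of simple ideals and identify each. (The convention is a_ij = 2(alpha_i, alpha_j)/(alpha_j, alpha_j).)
The diagram associated to this matrix has two connected components: the simple roots {alpha_1, alpha_2, alpha_3, alpha_4} form a chain of 4 nodes with a double edge at one end; the terminal node there is the unique long simple root (C_4), and {alpha_5, alpha_6} form two nodes joined by a triple edge (G_2). A semisimple Lie algebra decomposes uniquely as the direct sum of simple ideals, one per connected component of its Dynkin diagram, so g ≅ C_4 ⊕ G_2 (dimension 36 + 14 = 50).

type C_4 ⊕ type G_2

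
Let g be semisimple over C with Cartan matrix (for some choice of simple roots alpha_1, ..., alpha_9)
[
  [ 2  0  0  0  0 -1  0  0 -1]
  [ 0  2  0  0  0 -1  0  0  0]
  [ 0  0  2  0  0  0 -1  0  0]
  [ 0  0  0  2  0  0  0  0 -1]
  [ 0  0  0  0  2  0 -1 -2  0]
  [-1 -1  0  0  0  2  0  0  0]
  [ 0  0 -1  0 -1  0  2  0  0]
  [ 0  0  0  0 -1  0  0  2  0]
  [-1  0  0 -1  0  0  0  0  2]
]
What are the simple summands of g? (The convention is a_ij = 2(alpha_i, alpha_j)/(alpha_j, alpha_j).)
type A_5 + type B_4

The diagram associated to this matrix has two connected components: the simple roots {alpha_1, alpha_2, alpha_4, alpha_6, alpha_9} form a chain of 5 nodes with single edges (A_5), and {alpha_3, alpha_5, alpha_7, alpha_8} form a chain of 4 nodes with a double edge at one end; the terminal node there is the unique short simple root (B_4). A semisimple Lie algebra decomposes uniquely as the direct sum of simple ideals, one per connected component of its Dynkin diagram, so g ≅ A_5 ⊕ B_4 (dimension 35 + 36 = 71).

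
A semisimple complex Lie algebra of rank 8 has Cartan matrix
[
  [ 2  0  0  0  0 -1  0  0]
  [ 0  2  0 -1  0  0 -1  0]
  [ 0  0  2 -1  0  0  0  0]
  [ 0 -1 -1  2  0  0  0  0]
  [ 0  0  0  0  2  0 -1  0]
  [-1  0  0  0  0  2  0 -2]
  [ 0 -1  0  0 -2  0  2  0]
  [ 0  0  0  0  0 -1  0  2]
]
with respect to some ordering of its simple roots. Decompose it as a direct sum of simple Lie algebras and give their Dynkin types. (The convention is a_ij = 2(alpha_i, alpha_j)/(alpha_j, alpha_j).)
The diagram associated to this matrix has two connected components: the simple roots {alpha_1, alpha_6, alpha_8} form a chain of 3 nodes with a double edge at one end; the terminal node there is the unique short simple root (B_3), and {alpha_2, alpha_3, alpha_4, alpha_5, alpha_7} form a chain of 5 nodes with a double edge at one end; the terminal node there is the unique short simple root (B_5). A semisimple Lie algebra decomposes uniquely as the direct sum of simple ideals, one per connected component of its Dynkin diagram, so g ≅ B_3 ⊕ B_5 (dimension 21 + 55 = 76).

B3 ⊕ B5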